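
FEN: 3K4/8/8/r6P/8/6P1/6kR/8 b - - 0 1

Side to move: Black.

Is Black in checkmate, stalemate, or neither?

neither

Black to move; black king on g2.
In check: yes, from the white rook on h2.
Legal moves for Black: Kxg3, Kf3, Kxh2, Kg1, Kf1.
Black is in check but has 5 legal moves → neither.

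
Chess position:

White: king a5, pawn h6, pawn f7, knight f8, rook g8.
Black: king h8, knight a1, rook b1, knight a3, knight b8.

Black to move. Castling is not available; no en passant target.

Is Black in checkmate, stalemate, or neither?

checkmate

Black to move; black king on h8.
In check: yes, from the white rook on g8.
King squares — g7: attacked by Ph6; h7: attacked by Nf8; g8: attacked by Pf7.
Legal moves for Black: none.
In check with no legal moves → checkmate.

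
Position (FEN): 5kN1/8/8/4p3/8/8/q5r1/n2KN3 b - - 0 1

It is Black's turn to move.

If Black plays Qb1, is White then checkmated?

yes

After Qb1: white king on d1; in check: yes, from the black queen on b1.
King squares — c1: attacked by Qb1; e1: own knight; c2: attacked by Na1; d2: attacked by Rg2; e2: attacked by Rg2.
White has no legal moves → checkmate.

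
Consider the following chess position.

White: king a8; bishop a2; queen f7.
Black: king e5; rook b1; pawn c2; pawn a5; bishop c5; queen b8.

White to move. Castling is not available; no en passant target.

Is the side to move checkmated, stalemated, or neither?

checkmate

White to move; white king on a8.
In check: yes, from the black queen on b8.
King squares — a7: attacked by Bc5; b7: attacked by Rb1; b8: attacked by Rb1.
Legal moves for White: none.
In check with no legal moves → checkmate.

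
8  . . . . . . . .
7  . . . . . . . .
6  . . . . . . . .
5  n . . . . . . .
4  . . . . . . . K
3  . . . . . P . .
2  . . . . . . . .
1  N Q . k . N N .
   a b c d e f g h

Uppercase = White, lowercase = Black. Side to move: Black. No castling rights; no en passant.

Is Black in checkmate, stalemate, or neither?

Black to move; black king on d1.
In check: yes, from the white queen on b1.
King squares — c1: attacked by Qb1; e1: attacked by Qb1; c2: attacked by Na1; d2: attacked by Nf1; e2: attacked by Ng1.
Legal moves for Black: none.
In check with no legal moves → checkmate.

checkmate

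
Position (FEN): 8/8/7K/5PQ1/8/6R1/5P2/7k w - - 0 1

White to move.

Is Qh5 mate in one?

yes

After Qh5: black king on h1; in check: yes, from the white queen on h5.
King squares — g1: attacked by Rg3; g2: attacked by Rg3; h2: attacked by Qh5.
Black has no legal moves → checkmate.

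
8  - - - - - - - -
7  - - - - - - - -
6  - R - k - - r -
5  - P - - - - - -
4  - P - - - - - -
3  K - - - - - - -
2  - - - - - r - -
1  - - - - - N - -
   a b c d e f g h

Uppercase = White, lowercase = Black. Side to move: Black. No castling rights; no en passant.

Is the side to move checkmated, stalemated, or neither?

Black to move; black king on d6.
In check: yes, from the white rook on b6.
King squares — c5: attacked by Pb4; d5: available; e5: available; c6: attacked by Pb5; e6: attacked by Rb6; c7: available; d7: available; e7: available.
Legal moves for Black: Ke7, Kd7, Kc7, Ke5, Kd5.
Black is in check but has 5 legal moves → neither.

neither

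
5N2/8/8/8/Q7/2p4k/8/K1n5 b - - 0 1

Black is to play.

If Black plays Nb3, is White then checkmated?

no

After Nb3: white king on a1; in check: yes, from the black knight on b3.
White has 3 legal replies: Ka2, Kb1, Qxb3.
In check but a legal move exists → not checkmate.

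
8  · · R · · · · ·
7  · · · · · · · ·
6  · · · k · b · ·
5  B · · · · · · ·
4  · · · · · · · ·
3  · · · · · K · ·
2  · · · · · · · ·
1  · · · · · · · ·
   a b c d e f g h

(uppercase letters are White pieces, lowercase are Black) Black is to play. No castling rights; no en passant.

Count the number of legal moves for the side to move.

16

Black to move; king on d6.
In check: no.
Legal moves: Bh8, Bd8, Bg7, Be7, Bg5, Be5, Bh4, Bd4, Bc3, Bb2, Ba1, Ke7, Kd7, Ke6, Ke5, Kd5.
Count: 16.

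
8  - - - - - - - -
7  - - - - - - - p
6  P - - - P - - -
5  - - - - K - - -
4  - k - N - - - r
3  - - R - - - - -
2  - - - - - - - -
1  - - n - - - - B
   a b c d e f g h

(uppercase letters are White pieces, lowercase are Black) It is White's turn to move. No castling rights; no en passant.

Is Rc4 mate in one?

After Rc4: black king on b4; in check: yes, from the white rook on c4.
Black has 3 legal replies: Ka5, Kxc4, Ka3.
In check but a legal move exists → not checkmate.

no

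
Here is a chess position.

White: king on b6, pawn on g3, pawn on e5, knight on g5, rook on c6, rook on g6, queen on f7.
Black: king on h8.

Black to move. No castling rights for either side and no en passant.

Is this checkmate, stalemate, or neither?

stalemate

Black to move; black king on h8.
In check: no.
King squares — g7: attacked by Rg6; h7: attacked by Ng5; g8: attacked by Rg6.
Legal moves for Black: none.
Not in check and no legal moves → stalemate.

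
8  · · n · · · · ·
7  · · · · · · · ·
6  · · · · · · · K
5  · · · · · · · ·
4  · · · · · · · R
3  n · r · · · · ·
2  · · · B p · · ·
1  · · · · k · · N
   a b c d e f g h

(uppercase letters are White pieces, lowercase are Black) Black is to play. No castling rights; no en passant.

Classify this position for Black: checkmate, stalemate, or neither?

neither

Black to move; black king on e1.
In check: yes, from the white bishop on d2.
King squares — d1: available; f1: available; d2: available; e2: own pawn; f2: attacked by Nh1.
Legal moves for Black: Kxd2, Kf1, Kd1.
Black is in check but has 3 legal moves → neither.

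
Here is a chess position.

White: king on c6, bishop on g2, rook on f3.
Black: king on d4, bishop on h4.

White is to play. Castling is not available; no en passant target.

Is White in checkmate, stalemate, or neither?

neither

White to move; white king on c6.
In check: no.
Legal moves for White include: Kd7, Kc7, Kb7, Kd6, Kb6, Kb5, Rf8, Rf7, Rf6, Rf5, Rf4+, Rh3, Rg3, Re3, Rd3+, Rc3, Rb3, Ra3, ... (list truncated; more exist).
White has legal moves and is not in check → neither.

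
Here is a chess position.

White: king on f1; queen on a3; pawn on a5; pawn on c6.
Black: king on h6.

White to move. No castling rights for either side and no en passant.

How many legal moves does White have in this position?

White to move; king on f1.
In check: no.
Legal moves: Qf8+, Qe7, Qd6+, Qc5, Qb4, Qa4, Qh3+, Qg3, Qf3, Qe3+, Qd3, Qc3, Qb3, Qb2, Qa2, Qc1+, Qa1, Kg2, Kf2, Ke2, Kg1, Ke1, c7, a6.
Count: 24.

24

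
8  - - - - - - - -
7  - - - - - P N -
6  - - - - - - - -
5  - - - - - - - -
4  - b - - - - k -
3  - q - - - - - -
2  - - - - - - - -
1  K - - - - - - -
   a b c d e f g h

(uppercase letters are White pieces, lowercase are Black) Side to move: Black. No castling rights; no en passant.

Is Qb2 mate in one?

After Qb2: white king on a1; in check: yes, from the black queen on b2.
White has 1 legal reply: Kxb2.
In check but a legal move exists → not checkmate.

no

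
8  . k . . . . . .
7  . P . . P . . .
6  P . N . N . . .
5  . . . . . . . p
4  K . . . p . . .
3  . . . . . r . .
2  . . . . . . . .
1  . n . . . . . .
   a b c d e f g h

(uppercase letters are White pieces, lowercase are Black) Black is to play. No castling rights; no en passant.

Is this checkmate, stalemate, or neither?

Black to move; black king on b8.
In check: yes, from the white knight on c6.
King squares — a7: attacked by Nc6; b7: attacked by Pa6; c7: attacked by Ne6; a8: attacked by Pb7; c8: attacked by Pb7.
Legal moves for Black: none.
In check with no legal moves → checkmate.

checkmate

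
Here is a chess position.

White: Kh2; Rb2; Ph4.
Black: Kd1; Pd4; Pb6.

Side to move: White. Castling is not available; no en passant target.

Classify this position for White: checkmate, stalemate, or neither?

neither

White to move; white king on h2.
In check: no.
Legal moves for White: Kh3, Kg3, Kg2, Kh1, Kg1, Rxb6, Rb5, Rb4, Rb3, Rg2, Rf2, Re2, Rd2+, Rc2, Ra2, Rb1+, h5.
White has 17 legal moves and is not in check → neither.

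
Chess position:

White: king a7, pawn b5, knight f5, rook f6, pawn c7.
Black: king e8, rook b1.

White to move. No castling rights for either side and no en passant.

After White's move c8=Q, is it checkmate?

yes

After c8=Q: black king on e8; in check: yes, from the white queen on c8.
King squares — d7: attacked by Qc8; e7: attacked by Nf5; f7: attacked by Rf6; d8: attacked by Qc8; f8: attacked by Rf6.
Black has no legal moves → checkmate.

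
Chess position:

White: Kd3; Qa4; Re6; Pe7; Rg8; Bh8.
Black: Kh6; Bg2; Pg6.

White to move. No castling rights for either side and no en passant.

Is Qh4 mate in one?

yes

After Qh4: black king on h6; in check: yes, from the white queen on h4.
King squares — g5: attacked by Qh4; h5: attacked by Qh4; g6: own pawn; g7: attacked by Rg8; h7: attacked by Qh4.
Black has no legal moves → checkmate.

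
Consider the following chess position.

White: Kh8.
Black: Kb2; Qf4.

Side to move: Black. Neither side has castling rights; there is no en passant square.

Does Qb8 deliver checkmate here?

After Qb8: white king on h8; in check: yes, from the black queen on b8.
White has 2 legal replies: Kh7, Kg7.
In check but a legal move exists → not checkmate.

no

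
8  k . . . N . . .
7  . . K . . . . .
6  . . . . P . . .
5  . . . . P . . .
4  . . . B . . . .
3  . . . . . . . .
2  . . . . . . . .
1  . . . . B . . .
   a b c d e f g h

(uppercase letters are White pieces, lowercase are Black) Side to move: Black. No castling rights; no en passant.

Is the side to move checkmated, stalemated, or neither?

stalemate

Black to move; black king on a8.
In check: no.
King squares — a7: attacked by Bd4; b7: attacked by Kc7; b8: attacked by Kc7.
Legal moves for Black: none.
Not in check and no legal moves → stalemate.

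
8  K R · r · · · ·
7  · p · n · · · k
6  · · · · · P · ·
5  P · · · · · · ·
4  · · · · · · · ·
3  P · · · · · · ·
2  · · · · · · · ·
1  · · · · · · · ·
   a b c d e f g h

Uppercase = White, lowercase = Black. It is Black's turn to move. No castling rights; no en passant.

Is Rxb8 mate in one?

no

After Rxb8: white king on a8; in check: yes, from the black rook on b8.
White has 1 legal reply: Ka7.
In check but a legal move exists → not checkmate.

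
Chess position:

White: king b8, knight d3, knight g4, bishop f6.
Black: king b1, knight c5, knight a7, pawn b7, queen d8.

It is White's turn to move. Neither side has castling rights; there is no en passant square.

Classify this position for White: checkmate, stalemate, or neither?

White to move; white king on b8.
In check: yes, from the black queen on d8.
Legal moves for White: Kxa7, Bxd8.
White is in check but has 2 legal moves → neither.

neither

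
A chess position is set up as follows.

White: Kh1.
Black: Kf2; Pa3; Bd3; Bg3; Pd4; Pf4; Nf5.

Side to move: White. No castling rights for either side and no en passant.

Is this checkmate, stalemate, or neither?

White to move; white king on h1.
In check: no.
King squares — g1: attacked by Kf2; g2: attacked by Kf2; h2: attacked by Bg3.
Legal moves for White: none.
Not in check and no legal moves → stalemate.

stalemate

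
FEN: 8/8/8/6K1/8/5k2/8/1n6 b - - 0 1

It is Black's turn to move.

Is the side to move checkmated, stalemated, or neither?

neither

Black to move; black king on f3.
In check: no.
Legal moves for Black: Ke4, Kg3, Ke3, Kg2, Kf2, Ke2, Nc3, Na3, Nd2.
Black has 9 legal moves and is not in check → neither.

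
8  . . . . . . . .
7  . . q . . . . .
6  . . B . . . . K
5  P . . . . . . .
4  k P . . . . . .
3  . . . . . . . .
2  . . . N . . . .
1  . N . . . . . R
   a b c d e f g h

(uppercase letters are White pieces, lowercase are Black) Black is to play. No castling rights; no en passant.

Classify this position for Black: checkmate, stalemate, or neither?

Black to move; black king on a4.
In check: yes, from the white bishop on c6.
Legal moves for Black: Kxb4, Qxc6+.
Black is in check but has 2 legal moves → neither.

neither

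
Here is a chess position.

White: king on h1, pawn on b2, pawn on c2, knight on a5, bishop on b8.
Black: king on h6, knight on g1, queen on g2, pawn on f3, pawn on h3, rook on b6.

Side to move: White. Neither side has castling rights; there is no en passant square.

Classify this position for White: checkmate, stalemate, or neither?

checkmate

White to move; white king on h1.
In check: yes, from the black queen on g2.
King squares — g1: attacked by Qg2; g2: attacked by Pf3; h2: attacked by Qg2.
Legal moves for White: none.
In check with no legal moves → checkmate.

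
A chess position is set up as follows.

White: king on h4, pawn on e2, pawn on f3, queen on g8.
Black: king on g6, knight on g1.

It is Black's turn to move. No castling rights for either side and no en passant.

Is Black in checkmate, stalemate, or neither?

neither

Black to move; black king on g6.
In check: yes, from the white queen on g8.
Legal moves for Black: Kh6, Kf6, Kf5.
Black is in check but has 3 legal moves → neither.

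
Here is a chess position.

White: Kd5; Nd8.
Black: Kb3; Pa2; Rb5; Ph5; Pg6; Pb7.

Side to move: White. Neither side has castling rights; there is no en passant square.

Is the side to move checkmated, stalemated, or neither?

White to move; white king on d5.
In check: yes, from the black rook on b5.
Legal moves for White: Ke6, Kd6, Ke4, Kd4.
White is in check but has 4 legal moves → neither.

neither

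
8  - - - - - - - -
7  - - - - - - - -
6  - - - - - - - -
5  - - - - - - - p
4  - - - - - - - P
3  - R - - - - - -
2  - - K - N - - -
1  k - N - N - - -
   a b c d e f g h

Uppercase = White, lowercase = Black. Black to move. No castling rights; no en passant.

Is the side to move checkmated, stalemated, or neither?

Black to move; black king on a1.
In check: no.
King squares — b1: attacked by Kc2; a2: attacked by Nc1; b2: attacked by Kc2.
Legal moves for Black: none.
Not in check and no legal moves → stalemate.

stalemate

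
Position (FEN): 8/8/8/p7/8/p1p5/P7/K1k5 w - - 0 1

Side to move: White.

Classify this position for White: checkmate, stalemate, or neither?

White to move; white king on a1.
In check: no.
King squares — b1: attacked by Kc1; a2: own pawn; b2: attacked by Kc1.
Legal moves for White: none.
Not in check and no legal moves → stalemate.

stalemate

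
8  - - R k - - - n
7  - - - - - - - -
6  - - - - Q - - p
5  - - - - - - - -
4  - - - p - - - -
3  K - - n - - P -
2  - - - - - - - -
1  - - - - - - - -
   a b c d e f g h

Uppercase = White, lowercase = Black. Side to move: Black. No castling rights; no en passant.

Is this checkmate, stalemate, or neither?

Black to move; black king on d8.
In check: yes, from the white rook on c8.
King squares — c7: attacked by Rc8; d7: attacked by Qe6; e7: attacked by Qe6; c8: attacked by Qe6; e8: attacked by Qe6.
Legal moves for Black: none.
In check with no legal moves → checkmate.

checkmate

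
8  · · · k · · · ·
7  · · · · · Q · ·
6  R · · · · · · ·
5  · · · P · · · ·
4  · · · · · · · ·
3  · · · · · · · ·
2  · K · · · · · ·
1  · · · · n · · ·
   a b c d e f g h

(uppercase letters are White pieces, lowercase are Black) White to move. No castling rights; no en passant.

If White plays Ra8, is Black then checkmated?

yes

After Ra8: black king on d8; in check: yes, from the white rook on a8.
King squares — c7: attacked by Qf7; d7: attacked by Qf7; e7: attacked by Qf7; c8: attacked by Ra8; e8: attacked by Qf7.
Black has no legal moves → checkmate.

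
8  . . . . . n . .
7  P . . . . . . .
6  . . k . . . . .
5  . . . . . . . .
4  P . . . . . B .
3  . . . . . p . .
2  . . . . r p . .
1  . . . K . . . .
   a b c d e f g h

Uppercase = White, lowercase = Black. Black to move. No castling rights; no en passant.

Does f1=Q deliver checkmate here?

yes

After f1=Q: white king on d1; in check: yes, from the black queen on f1.
King squares — c1: attacked by Qf1; e1: attacked by Qf1; c2: attacked by Re2; d2: attacked by Re2; e2: attacked by Qf1.
White has no legal moves → checkmate.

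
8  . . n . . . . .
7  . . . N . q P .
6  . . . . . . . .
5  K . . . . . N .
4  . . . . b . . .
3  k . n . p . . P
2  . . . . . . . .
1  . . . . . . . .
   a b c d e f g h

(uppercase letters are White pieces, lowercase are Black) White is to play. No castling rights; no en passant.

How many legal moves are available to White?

White to move; king on a5.
In check: no.
Legal moves: Nf8, Nb8, Nf6, Nb6, Ne5, Nc5, Nh7, Nxf7, Ne6, Nxe4, Nf3, Ka6, g8=Q, g8=R, g8=B, g8=N, h4.
Count: 17.

17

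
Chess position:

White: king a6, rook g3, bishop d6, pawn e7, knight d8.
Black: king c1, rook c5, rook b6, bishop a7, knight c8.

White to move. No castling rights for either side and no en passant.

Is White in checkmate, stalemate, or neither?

White to move; white king on a6.
In check: yes, from the black rook on b6.
King squares — a5: attacked by Rc5; b5: attacked by Rc5; b6: attacked by Ba7; a7: attacked by Nc8; b7: attacked by Rb6.
Legal moves for White: none.
In check with no legal moves → checkmate.

checkmate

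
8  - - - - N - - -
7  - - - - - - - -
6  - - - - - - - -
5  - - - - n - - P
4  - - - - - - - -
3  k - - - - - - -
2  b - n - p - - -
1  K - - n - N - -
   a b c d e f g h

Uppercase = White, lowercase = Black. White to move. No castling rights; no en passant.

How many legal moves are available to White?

White to move; king on a1.
In check: yes, from the black knight on c2.
Legal moves: none.
Count: 0.

0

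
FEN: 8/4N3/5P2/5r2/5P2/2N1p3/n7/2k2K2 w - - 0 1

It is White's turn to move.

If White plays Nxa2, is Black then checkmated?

no

After Nxa2: black king on c1; in check: yes, from the white knight on a2.
Black has 5 legal replies: Kd2, Kc2, Kb2, Kd1, Kb1.
In check but a legal move exists → not checkmate.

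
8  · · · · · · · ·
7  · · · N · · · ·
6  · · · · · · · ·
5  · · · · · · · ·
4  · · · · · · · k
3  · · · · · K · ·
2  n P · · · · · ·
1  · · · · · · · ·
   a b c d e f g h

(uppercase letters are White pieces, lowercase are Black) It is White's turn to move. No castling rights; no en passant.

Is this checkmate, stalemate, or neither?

White to move; white king on f3.
In check: no.
Legal moves for White: Nf8, Nb8, Nf6, Nb6, Ne5, Nc5, Kf4, Ke4, Ke3, Kg2, Kf2, Ke2, b3, b4.
White has 14 legal moves and is not in check → neither.

neither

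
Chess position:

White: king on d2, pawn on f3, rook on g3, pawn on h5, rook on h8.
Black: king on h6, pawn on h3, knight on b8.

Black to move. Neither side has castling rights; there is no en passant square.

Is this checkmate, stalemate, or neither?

Black to move; black king on h6.
In check: yes, from the white rook on h8.
King squares — g5: attacked by Rg3; h5: attacked by Rh8; g6: attacked by Rg3; g7: attacked by Rg3; h7: attacked by Rh8.
Legal moves for Black: none.
In check with no legal moves → checkmate.

checkmate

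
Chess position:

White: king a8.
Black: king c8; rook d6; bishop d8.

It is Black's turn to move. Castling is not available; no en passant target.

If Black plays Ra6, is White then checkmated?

yes

After Ra6: white king on a8; in check: yes, from the black rook on a6.
King squares — a7: attacked by Ra6; b7: attacked by Kc8; b8: attacked by Kc8.
White has no legal moves → checkmate.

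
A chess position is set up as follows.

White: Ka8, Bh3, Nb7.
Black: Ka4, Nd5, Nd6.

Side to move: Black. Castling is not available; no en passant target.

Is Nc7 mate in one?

After Nc7: white king on a8; in check: yes, from the black knight on c7.
White has 2 legal replies: Kb8, Ka7.
In check but a legal move exists → not checkmate.

no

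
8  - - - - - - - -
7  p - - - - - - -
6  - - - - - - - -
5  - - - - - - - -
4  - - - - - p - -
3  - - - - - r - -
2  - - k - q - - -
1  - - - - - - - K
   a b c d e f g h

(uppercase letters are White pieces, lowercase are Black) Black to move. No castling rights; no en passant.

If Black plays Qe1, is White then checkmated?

no

After Qe1: white king on h1; in check: yes, from the black queen on e1.
White has 2 legal replies: Kh2, Kg2.
In check but a legal move exists → not checkmate.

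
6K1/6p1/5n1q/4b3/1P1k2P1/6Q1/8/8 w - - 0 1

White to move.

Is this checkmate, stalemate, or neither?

neither

White to move; white king on g8.
In check: yes, from the black knight on f6.
King squares — f7: available; g7: attacked by Qh6; h7: attacked by Nf6; f8: available; h8: attacked by Qh6.
Legal moves for White: Kf8, Kf7.
White is in check but has 2 legal moves → neither.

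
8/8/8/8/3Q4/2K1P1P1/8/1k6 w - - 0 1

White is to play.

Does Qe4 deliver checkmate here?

After Qe4: black king on b1; in check: yes, from the white queen on e4.
Black has 3 legal replies: Ka2, Kc1, Ka1.
In check but a legal move exists → not checkmate.

no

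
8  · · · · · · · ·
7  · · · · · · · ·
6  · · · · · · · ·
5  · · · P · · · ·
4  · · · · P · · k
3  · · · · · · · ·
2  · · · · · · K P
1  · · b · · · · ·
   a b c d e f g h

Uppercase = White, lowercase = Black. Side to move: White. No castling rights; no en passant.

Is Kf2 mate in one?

After Kf2: black king on h4; in check: no.
Black is not in check, so this cannot be checkmate.

no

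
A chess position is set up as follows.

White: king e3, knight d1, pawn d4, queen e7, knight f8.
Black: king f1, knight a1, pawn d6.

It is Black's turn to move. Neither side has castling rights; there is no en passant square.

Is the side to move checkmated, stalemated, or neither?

Black to move; black king on f1.
In check: no.
Legal moves for Black: Kg2, Kg1, Ke1, Nb3, Nc2+, d5.
Black has 6 legal moves and is not in check → neither.

neither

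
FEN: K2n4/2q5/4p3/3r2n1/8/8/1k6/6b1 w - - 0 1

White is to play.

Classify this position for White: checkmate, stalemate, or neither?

White to move; white king on a8.
In check: no.
King squares — a7: attacked by Bg1; b7: attacked by Qc7; b8: attacked by Qc7.
Legal moves for White: none.
Not in check and no legal moves → stalemate.

stalemate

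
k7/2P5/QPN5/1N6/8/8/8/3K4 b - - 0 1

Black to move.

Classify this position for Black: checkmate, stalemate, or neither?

Black to move; black king on a8.
In check: yes, from the white queen on a6.
King squares — a7: attacked by Nb5; b7: attacked by Qa6; b8: attacked by Nc6.
Legal moves for Black: none.
In check with no legal moves → checkmate.

checkmate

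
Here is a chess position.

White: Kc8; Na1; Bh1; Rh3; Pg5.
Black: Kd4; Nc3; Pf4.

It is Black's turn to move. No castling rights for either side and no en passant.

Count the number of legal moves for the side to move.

Black to move; king on d4.
In check: no.
Legal moves: Ke5, Kc5, Kc4, Nd5, Nb5, Ne4, Na4, Ne2, Na2, Nd1, Nb1, f3.
Count: 12.

12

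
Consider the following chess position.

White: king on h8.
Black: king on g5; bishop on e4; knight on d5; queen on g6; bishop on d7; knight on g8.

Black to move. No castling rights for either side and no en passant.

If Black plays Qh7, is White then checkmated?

After Qh7: white king on h8; in check: yes, from the black queen on h7.
King squares — g7: attacked by Qh7; h7: attacked by Be4; g8: attacked by Qh7.
White has no legal moves → checkmate.

yes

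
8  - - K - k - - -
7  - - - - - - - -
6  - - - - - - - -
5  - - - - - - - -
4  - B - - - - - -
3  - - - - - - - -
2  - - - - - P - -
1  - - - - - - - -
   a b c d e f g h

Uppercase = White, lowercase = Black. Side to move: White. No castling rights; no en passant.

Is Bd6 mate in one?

After Bd6: black king on e8; in check: no.
Black is not in check, so this cannot be checkmate.

no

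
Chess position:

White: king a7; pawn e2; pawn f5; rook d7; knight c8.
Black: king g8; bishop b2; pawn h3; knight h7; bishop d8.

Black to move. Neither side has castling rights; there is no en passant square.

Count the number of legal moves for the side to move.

22

Black to move; king on g8.
In check: no.
Legal moves: Kh8, Kf8, Be7, Bc7, Bdf6, Bb6+, Bg5, Ba5, Bh4, Nf8, Nf6, Ng5, Bh8, Bg7, Bbf6, Be5, Bd4+, Bc3, Ba3, Bc1, Ba1, h2.
Count: 22.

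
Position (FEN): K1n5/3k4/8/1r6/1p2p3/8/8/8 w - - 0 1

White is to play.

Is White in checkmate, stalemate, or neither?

White to move; white king on a8.
In check: no.
King squares — a7: attacked by Nc8; b7: attacked by Rb5; b8: attacked by Rb5.
Legal moves for White: none.
Not in check and no legal moves → stalemate.

stalemate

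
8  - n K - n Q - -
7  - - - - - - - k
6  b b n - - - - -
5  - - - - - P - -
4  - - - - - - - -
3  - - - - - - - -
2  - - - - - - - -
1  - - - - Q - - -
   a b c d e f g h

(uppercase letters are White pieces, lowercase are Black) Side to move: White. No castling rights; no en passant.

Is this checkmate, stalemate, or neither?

White to move; white king on c8.
In check: yes, from the black bishop on a6.
King squares — b7: attacked by Ba6; c7: attacked by Bb6; d7: attacked by Nb8; b8: attacked by Nc6; d8: attacked by Bb6.
Legal moves for White: none.
In check with no legal moves → checkmate.

checkmate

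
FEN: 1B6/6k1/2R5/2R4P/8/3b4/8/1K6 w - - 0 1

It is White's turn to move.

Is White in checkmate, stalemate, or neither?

neither

White to move; white king on b1.
In check: yes, from the black bishop on d3.
Legal moves for White: Kb2, Ka2, Kc1, Ka1, Rc2.
White is in check but has 5 legal moves → neither.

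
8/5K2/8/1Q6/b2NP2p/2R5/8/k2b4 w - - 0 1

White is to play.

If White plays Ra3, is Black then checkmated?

yes

After Ra3: black king on a1; in check: yes, from the white rook on a3.
King squares — b1: attacked by Qb5; a2: attacked by Ra3; b2: attacked by Qb5.
Black has no legal moves → checkmate.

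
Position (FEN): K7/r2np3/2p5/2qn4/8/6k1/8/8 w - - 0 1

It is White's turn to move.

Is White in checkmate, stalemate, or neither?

White to move; white king on a8.
In check: yes, from the black rook on a7.
King squares — a7: attacked by Qc5; b7: attacked by Ra7; b8: attacked by Nd7.
Legal moves for White: none.
In check with no legal moves → checkmate.

checkmate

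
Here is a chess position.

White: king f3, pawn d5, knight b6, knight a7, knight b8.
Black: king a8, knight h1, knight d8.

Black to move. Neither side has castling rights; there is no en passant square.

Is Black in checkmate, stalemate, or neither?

neither

Black to move; black king on a8.
In check: yes, from the white knight on b6.
Legal moves for Black: Kxb8, Kb7, Kxa7.
Black is in check but has 3 legal moves → neither.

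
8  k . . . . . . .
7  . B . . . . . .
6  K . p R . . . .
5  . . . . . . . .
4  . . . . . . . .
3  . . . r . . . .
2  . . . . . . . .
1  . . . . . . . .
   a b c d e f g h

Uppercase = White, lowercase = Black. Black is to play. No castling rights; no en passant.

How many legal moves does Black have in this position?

1

Black to move; king on a8.
In check: yes, from the white bishop on b7.
Legal moves: Kb8.
Count: 1.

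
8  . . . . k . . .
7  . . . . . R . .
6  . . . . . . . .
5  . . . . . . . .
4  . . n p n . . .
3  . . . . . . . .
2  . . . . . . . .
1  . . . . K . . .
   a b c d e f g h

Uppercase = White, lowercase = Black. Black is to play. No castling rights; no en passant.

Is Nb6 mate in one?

After Nb6: white king on e1; in check: no.
White is not in check, so this cannot be checkmate.

no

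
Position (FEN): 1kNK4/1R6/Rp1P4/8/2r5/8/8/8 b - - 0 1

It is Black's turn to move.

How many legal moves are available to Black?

Black to move; king on b8.
In check: yes, from the white rook on b7.
Legal moves: Kxb7.
Count: 1.

1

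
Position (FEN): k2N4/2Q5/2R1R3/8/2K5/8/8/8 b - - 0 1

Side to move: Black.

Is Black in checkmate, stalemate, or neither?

Black to move; black king on a8.
In check: no.
King squares — a7: attacked by Qc7; b7: attacked by Qc7; b8: attacked by Qc7.
Legal moves for Black: none.
Not in check and no legal moves → stalemate.

stalemate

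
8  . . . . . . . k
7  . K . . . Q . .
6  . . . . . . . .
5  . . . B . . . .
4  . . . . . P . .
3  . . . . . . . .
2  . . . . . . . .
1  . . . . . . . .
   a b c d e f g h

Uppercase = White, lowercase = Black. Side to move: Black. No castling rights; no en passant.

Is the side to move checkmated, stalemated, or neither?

Black to move; black king on h8.
In check: no.
King squares — g7: attacked by Qf7; h7: attacked by Qf7; g8: attacked by Qf7.
Legal moves for Black: none.
Not in check and no legal moves → stalemate.

stalemate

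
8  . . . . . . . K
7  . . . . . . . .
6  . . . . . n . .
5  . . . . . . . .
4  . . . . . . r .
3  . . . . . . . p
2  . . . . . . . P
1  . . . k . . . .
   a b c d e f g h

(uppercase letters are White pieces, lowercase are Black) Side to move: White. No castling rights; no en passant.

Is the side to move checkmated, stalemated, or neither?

stalemate

White to move; white king on h8.
In check: no.
King squares — g7: attacked by Rg4; h7: attacked by Nf6; g8: attacked by Rg4.
Legal moves for White: none.
Not in check and no legal moves → stalemate.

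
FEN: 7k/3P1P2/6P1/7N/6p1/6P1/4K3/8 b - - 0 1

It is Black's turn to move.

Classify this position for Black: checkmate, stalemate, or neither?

Black to move; black king on h8.
In check: no.
King squares — g7: attacked by Nh5; h7: attacked by Pg6; g8: attacked by Pf7.
Legal moves for Black: none.
Not in check and no legal moves → stalemate.

stalemate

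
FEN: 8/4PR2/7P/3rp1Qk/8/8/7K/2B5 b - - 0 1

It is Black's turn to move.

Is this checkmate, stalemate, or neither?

Black to move; black king on h5.
In check: yes, from the white queen on g5.
King squares — g4: attacked by Qg5; h4: attacked by Qg5; g5: attacked by Bc1; g6: attacked by Qg5; h6: attacked by Qg5.
Legal moves for Black: none.
In check with no legal moves → checkmate.

checkmate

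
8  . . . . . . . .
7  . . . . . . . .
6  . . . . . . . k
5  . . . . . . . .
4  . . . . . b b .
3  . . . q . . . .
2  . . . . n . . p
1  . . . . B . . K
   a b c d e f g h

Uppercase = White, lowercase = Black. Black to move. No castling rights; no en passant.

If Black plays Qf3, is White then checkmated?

yes

After Qf3: white king on h1; in check: yes, from the black queen on f3.
King squares — g1: attacked by Ne2; g2: attacked by Qf3; h2: attacked by Bf4.
White has no legal moves → checkmate.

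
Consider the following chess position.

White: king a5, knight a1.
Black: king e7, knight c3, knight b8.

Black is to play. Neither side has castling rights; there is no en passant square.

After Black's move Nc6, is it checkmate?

After Nc6: white king on a5; in check: yes, from the black knight on c6.
White has 2 legal replies: Kb6, Ka6.
In check but a legal move exists → not checkmate.

no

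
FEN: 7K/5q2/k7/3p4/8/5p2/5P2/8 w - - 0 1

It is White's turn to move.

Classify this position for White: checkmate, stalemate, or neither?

White to move; white king on h8.
In check: no.
King squares — g7: attacked by Qf7; h7: attacked by Qf7; g8: attacked by Qf7.
Legal moves for White: none.
Not in check and no legal moves → stalemate.

stalemate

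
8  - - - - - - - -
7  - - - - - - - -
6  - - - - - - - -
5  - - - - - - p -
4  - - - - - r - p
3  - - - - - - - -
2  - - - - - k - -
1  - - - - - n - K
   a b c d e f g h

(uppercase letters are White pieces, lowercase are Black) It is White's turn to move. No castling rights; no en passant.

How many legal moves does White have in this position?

White to move; king on h1.
In check: no.
Legal moves: none.
Count: 0.

0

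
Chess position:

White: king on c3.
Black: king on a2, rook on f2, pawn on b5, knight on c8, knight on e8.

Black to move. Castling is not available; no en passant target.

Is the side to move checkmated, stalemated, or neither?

neither

Black to move; black king on a2.
In check: no.
Legal moves for Black include: Ng7, Nc7, Nf6, Ned6, Ne7, Na7, Ncd6, Nb6, Rf8, Rf7, Rf6, Rf5, Rf4, Rf3+, Rh2, Rg2, Re2, Rd2, ... (list truncated; more exist).
Black has legal moves and is not in check → neither.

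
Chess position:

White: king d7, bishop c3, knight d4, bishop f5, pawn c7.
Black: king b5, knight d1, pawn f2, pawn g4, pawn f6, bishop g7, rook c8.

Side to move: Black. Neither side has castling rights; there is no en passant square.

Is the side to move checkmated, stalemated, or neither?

neither

Black to move; black king on b5.
In check: yes, from the white knight on d4.
King squares — a4: available; b4: attacked by Bc3; c4: available; a5: attacked by Bc3; c5: available; a6: available; b6: available; c6: attacked by Nd4.
Legal moves for Black: Kb6, Ka6, Kc5, Kc4, Ka4.
Black is in check but has 5 legal moves → neither.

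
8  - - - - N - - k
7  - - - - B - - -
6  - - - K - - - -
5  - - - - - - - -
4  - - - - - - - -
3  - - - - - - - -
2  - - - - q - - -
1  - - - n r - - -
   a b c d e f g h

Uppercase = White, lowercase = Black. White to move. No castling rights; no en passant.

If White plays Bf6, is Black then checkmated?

no

After Bf6: black king on h8; in check: yes, from the white bishop on f6.
Black has 2 legal replies: Kg8, Kh7.
In check but a legal move exists → not checkmate.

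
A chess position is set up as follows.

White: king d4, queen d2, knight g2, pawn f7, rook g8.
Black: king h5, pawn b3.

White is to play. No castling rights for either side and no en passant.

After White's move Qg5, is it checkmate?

yes

After Qg5: black king on h5; in check: yes, from the white queen on g5.
King squares — g4: attacked by Qg5; h4: attacked by Ng2; g5: attacked by Rg8; g6: attacked by Qg5; h6: attacked by Qg5.
Black has no legal moves → checkmate.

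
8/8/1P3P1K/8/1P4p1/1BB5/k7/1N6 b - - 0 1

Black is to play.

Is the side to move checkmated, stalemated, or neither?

neither

Black to move; black king on a2.
In check: yes, from the white bishop on b3.
Legal moves for Black: Kxb3, Kxb1.
Black is in check but has 2 legal moves → neither.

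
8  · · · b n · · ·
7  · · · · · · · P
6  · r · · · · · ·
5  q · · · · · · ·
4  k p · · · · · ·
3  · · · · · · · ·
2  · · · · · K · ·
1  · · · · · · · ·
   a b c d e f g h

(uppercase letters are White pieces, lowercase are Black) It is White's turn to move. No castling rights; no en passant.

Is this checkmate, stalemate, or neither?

neither

White to move; white king on f2.
In check: no.
Legal moves for White: Kg3, Kf3, Ke3, Kg2, Ke2, Kg1, Kf1, Ke1, h8=Q, h8=R, h8=B, h8=N.
White has 12 legal moves and is not in check → neither.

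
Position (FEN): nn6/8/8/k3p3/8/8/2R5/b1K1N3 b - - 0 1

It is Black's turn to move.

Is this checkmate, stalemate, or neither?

neither

Black to move; black king on a5.
In check: no.
Legal moves for Black: Nd7, Nc6, Na6, Nc7, Nb6, Kb6, Ka6, Kb5, Kb4, Ka4, Bd4, Bc3, Bb2+, e4.
Black has 14 legal moves and is not in check → neither.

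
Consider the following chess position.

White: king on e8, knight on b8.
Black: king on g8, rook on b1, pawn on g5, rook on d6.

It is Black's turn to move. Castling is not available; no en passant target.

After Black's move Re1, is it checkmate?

After Re1: white king on e8; in check: yes, from the black rook on e1.
King squares — d7: attacked by Rd6; e7: attacked by Re1; f7: attacked by Kg8; d8: attacked by Rd6; f8: attacked by Kg8.
White has no legal moves → checkmate.

yes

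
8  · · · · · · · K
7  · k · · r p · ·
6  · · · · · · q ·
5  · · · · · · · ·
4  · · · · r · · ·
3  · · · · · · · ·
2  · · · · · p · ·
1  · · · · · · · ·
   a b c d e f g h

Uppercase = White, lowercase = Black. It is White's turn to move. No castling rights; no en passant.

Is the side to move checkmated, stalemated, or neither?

stalemate

White to move; white king on h8.
In check: no.
King squares — g7: attacked by Qg6; h7: attacked by Qg6; g8: attacked by Qg6.
Legal moves for White: none.
Not in check and no legal moves → stalemate.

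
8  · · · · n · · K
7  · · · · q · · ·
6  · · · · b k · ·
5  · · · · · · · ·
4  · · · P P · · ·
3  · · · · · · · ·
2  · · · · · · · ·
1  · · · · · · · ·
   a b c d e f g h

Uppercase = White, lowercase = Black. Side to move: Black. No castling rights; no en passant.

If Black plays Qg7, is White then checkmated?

yes

After Qg7: white king on h8; in check: yes, from the black queen on g7.
King squares — g7: attacked by Kf6; h7: attacked by Qg7; g8: attacked by Be6.
White has no legal moves → checkmate.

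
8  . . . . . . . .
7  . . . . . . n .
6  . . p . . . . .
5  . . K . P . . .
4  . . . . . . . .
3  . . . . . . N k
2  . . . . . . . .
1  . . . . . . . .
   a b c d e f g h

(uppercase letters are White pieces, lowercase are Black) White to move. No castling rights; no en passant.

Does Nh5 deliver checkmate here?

no

After Nh5: black king on h3; in check: no.
Black is not in check, so this cannot be checkmate.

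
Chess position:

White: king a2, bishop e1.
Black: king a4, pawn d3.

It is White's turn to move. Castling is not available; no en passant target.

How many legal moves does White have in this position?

White to move; king on a2.
In check: no.
Legal moves: Kb2, Kb1, Ka1, Ba5, Bh4, Bb4, Bg3, Bc3, Bf2, Bd2.
Count: 10.

10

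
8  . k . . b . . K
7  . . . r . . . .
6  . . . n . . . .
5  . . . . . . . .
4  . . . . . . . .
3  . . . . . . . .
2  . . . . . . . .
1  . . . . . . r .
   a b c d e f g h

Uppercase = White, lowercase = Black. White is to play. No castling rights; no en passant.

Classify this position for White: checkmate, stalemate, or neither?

stalemate

White to move; white king on h8.
In check: no.
King squares — g7: attacked by Rg1; h7: attacked by Rd7; g8: attacked by Rg1.
Legal moves for White: none.
Not in check and no legal moves → stalemate.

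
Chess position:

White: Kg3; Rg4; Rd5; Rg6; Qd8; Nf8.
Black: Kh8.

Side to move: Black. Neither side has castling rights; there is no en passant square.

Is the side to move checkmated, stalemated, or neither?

stalemate

Black to move; black king on h8.
In check: no.
King squares — g7: attacked by Rg6; h7: attacked by Nf8; g8: attacked by Rg6.
Legal moves for Black: none.
Not in check and no legal moves → stalemate.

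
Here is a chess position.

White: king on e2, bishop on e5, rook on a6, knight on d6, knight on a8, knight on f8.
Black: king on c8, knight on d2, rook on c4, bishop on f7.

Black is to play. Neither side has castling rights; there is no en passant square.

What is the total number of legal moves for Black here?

Black to move; king on c8.
In check: yes, from the white knight on d6.
Legal moves: Kd8, Kb8.
Count: 2.

2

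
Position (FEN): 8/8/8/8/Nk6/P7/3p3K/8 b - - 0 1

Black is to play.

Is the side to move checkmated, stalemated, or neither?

Black to move; black king on b4.
In check: yes, from the white pawn on a3.
Legal moves for Black: Kb5, Ka5, Kc4, Kxa4, Kb3, Kxa3.
Black is in check but has 6 legal moves → neither.

neither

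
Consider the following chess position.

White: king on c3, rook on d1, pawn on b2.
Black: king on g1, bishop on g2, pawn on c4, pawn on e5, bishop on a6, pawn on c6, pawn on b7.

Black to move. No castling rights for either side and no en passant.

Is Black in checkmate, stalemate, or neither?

Black to move; black king on g1.
In check: yes, from the white rook on d1.
King squares — f1: attacked by Rd1; h1: attacked by Rd1; f2: available; g2: own bishop; h2: available.
Legal moves for Black: Kh2, Kf2, Bf1.
Black is in check but has 3 legal moves → neither.

neither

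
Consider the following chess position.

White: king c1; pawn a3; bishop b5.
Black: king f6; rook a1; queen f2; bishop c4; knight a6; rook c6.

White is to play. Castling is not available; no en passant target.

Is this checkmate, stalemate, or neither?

checkmate

White to move; white king on c1.
In check: yes, from the black rook on a1.
King squares — b1: attacked by Ra1; d1: attacked by Ra1; b2: attacked by Qf2; c2: attacked by Qf2; d2: attacked by Qf2.
Legal moves for White: none.
In check with no legal moves → checkmate.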